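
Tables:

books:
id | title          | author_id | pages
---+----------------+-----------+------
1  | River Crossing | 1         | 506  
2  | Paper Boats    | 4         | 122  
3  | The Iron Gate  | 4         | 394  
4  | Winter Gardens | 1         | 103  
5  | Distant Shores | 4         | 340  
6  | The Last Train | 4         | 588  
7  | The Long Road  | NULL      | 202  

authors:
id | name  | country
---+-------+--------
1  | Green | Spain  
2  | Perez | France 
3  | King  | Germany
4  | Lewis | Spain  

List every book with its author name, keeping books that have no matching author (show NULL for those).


LEFT JOIN keeps every row from books (the left table); where author_id has no match in authors, the author columns become NULL. Walk through each book:
  - book 1 (River Crossing): author_id=1 -> matches Green
  - book 2 (Paper Boats): author_id=4 -> matches Lewis
  - book 3 (The Iron Gate): author_id=4 -> matches Lewis
  - book 4 (Winter Gardens): author_id=1 -> matches Green
  - book 5 (Distant Shores): author_id=4 -> matches Lewis
  - book 6 (The Last Train): author_id=4 -> matches Lewis
  - book 7 (The Long Road): author_id=NULL, no match -> kept with NULL
All 7 rows appear; 1 has NULL author.

SQL:
SELECT a.title, b.name AS author
FROM books a
LEFT JOIN authors b ON a.author_id = b.id

Result:
title          | author
---------------+-------
River Crossing | Green 
Paper Boats    | Lewis 
The Iron Gate  | Lewis 
Winter Gardens | Green 
Distant Shores | Lewis 
The Last Train | Lewis 
The Long Road  | NULL  


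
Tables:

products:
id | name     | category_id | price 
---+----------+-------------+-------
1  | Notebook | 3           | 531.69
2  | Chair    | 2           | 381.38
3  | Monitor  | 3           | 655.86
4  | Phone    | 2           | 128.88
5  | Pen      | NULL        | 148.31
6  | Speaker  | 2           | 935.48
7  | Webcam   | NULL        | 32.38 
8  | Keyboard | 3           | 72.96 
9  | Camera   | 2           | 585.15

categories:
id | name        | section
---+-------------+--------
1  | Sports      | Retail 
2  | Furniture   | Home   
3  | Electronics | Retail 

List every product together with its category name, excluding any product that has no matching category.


INNER JOIN keeps only products rows whose category_id matches an id in categories. Walk through each product:
  - product 1 (Notebook): category_id=3 -> matches Electronics
  - product 2 (Chair): category_id=2 -> matches Furniture
  - product 3 (Monitor): category_id=3 -> matches Electronics
  - product 4 (Phone): category_id=2 -> matches Furniture
  - product 5 (Pen): category_id=NULL, no match -> dropped
  - product 6 (Speaker): category_id=2 -> matches Furniture
  - product 7 (Webcam): category_id=NULL, no match -> dropped
  - product 8 (Keyboard): category_id=3 -> matches Electronics
  - product 9 (Camera): category_id=2 -> matches Furniture
So 2 of 9 rows are dropped.

SQL:
SELECT a.name, b.name AS category
FROM products a
INNER JOIN categories b ON a.category_id = b.id

Result:
name     | category   
---------+------------
Notebook | Electronics
Chair    | Furniture  
Monitor  | Electronics
Phone    | Furniture  
Speaker  | Furniture  
Keyboard | Electronics
Camera   | Furniture  


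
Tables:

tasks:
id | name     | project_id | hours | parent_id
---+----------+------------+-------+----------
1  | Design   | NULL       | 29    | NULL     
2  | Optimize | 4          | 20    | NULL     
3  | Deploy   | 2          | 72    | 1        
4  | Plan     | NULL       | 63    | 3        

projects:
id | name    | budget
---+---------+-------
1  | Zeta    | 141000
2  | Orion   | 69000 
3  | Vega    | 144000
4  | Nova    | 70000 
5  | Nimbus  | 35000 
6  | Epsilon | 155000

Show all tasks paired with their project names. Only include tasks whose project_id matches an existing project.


INNER JOIN keeps only tasks rows whose project_id matches an id in projects. Walk through each task:
  - task 1 (Design): project_id=NULL, no match -> dropped
  - task 2 (Optimize): project_id=4 -> matches Nova
  - task 3 (Deploy): project_id=2 -> matches Orion
  - task 4 (Plan): project_id=NULL, no match -> dropped
So 2 of 4 rows are dropped.

SQL:
SELECT a.name, b.name AS project
FROM tasks a
INNER JOIN projects b ON a.project_id = b.id

Result:
name     | project
---------+--------
Optimize | Nova   
Deploy   | Orion  


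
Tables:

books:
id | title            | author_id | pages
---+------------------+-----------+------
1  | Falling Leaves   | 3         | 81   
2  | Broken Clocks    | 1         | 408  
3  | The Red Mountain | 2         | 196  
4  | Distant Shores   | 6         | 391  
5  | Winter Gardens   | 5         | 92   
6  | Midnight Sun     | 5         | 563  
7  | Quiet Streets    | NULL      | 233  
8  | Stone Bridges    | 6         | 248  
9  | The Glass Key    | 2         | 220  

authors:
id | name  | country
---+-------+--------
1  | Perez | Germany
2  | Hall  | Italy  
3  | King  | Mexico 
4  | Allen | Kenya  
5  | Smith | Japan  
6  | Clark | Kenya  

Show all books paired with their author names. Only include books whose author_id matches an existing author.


INNER JOIN keeps only books rows whose author_id matches an id in authors. Walk through each book:
  - book 1 (Falling Leaves): author_id=3 -> matches King
  - book 2 (Broken Clocks): author_id=1 -> matches Perez
  - book 3 (The Red Mountain): author_id=2 -> matches Hall
  - book 4 (Distant Shores): author_id=6 -> matches Clark
  - book 5 (Winter Gardens): author_id=5 -> matches Smith
  - book 6 (Midnight Sun): author_id=5 -> matches Smith
  - book 7 (Quiet Streets): author_id=NULL, no match -> dropped
  - book 8 (Stone Bridges): author_id=6 -> matches Clark
  - book 9 (The Glass Key): author_id=2 -> matches Hall
So 1 of 9 rows is dropped.

SQL:
SELECT a.title, b.name AS author
FROM books a
INNER JOIN authors b ON a.author_id = b.id

Result:
title            | author
-----------------+-------
Falling Leaves   | King  
Broken Clocks    | Perez 
The Red Mountain | Hall  
Distant Shores   | Clark 
Winter Gardens   | Smith 
Midnight Sun     | Smith 
Stone Bridges    | Clark 
The Glass Key    | Hall  


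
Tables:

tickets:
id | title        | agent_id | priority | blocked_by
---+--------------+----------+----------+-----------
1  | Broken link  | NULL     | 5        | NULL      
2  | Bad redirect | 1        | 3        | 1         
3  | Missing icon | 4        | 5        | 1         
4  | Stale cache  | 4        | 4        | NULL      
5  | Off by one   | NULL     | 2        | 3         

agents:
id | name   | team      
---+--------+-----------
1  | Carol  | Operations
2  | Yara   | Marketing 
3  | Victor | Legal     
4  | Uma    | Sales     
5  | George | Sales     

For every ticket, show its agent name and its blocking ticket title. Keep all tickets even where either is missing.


Two LEFT JOINs from the same base table tickets: one to agents via agent_id, one to tickets itself via blocked_by. Both are LEFT so every ticket is preserved.
Match against agents:
  - ticket 1 (Broken link): agent_id=NULL, no match -> kept with NULL
  - ticket 2 (Bad redirect): agent_id=1 -> matches Carol
  - ticket 3 (Missing icon): agent_id=4 -> matches Uma
  - ticket 4 (Stale cache): agent_id=4 -> matches Uma
  - ticket 5 (Off by one): agent_id=NULL, no match -> kept with NULL
Match against tickets (self):
  - ticket 1 (Broken link): blocked_by=NULL -> NULL
  - ticket 2 (Bad redirect): blocked_by=1 -> Broken link
  - ticket 3 (Missing icon): blocked_by=1 -> Broken link
  - ticket 4 (Stale cache): blocked_by=NULL -> NULL
  - ticket 5 (Off by one): blocked_by=3 -> Missing icon

SQL:
SELECT a.title, b.name AS agent, c.title AS blocked_by
FROM tickets a
LEFT JOIN agents b ON a.agent_id = b.id
LEFT JOIN tickets c ON a.blocked_by = c.id

Result:
title        | agent | blocked_by  
-------------+-------+-------------
Broken link  | NULL  | NULL        
Bad redirect | Carol | Broken link 
Missing icon | Uma   | Broken link 
Stale cache  | Uma   | NULL        
Off by one   | NULL  | Missing icon


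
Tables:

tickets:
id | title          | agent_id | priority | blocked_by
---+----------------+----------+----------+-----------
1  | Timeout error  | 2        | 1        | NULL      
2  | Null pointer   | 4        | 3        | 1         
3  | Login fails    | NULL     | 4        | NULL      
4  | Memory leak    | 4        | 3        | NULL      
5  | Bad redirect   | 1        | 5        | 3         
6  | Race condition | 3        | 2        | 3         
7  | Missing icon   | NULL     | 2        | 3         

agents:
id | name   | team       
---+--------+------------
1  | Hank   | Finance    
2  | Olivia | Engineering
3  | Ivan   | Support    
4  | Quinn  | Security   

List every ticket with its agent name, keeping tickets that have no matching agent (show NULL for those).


LEFT JOIN keeps every row from tickets (the left table); where agent_id has no match in agents, the agent columns become NULL. Walk through each ticket:
  - ticket 1 (Timeout error): agent_id=2 -> matches Olivia
  - ticket 2 (Null pointer): agent_id=4 -> matches Quinn
  - ticket 3 (Login fails): agent_id=NULL, no match -> kept with NULL
  - ticket 4 (Memory leak): agent_id=4 -> matches Quinn
  - ticket 5 (Bad redirect): agent_id=1 -> matches Hank
  - ticket 6 (Race condition): agent_id=3 -> matches Ivan
  - ticket 7 (Missing icon): agent_id=NULL, no match -> kept with NULL
All 7 rows appear; 2 have NULL agent.

SQL:
SELECT a.title, b.name AS agent
FROM tickets a
LEFT JOIN agents b ON a.agent_id = b.id

Result:
title          | agent 
---------------+-------
Timeout error  | Olivia
Null pointer   | Quinn 
Login fails    | NULL  
Memory leak    | Quinn 
Bad redirect   | Hank  
Race condition | Ivan  
Missing icon   | NULL  


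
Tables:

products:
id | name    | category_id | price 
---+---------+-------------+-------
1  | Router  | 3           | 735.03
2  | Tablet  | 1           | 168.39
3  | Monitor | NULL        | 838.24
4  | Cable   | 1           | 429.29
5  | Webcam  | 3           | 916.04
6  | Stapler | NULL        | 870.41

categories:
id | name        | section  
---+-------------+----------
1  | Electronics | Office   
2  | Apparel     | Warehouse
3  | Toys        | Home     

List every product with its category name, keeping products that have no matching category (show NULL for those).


LEFT JOIN keeps every row from products (the left table); where category_id has no match in categories, the category columns become NULL. Walk through each product:
  - product 1 (Router): category_id=3 -> matches Toys
  - product 2 (Tablet): category_id=1 -> matches Electronics
  - product 3 (Monitor): category_id=NULL, no match -> kept with NULL
  - product 4 (Cable): category_id=1 -> matches Electronics
  - product 5 (Webcam): category_id=3 -> matches Toys
  - product 6 (Stapler): category_id=NULL, no match -> kept with NULL
All 6 rows appear; 2 have NULL category.

SQL:
SELECT a.name, b.name AS category
FROM products a
LEFT JOIN categories b ON a.category_id = b.id

Result:
name    | category   
--------+------------
Router  | Toys       
Tablet  | Electronics
Monitor | NULL       
Cable   | Electronics
Webcam  | Toys       
Stapler | NULL       


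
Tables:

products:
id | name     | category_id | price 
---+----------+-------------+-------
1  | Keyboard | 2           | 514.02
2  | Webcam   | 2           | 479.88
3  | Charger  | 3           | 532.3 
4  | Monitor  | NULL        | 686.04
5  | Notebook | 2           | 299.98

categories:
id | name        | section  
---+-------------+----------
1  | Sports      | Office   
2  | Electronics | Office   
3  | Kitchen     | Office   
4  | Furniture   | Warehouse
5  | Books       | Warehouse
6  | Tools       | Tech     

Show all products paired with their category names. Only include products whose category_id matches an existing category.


INNER JOIN keeps only products rows whose category_id matches an id in categories. Walk through each product:
  - product 1 (Keyboard): category_id=2 -> matches Electronics
  - product 2 (Webcam): category_id=2 -> matches Electronics
  - product 3 (Charger): category_id=3 -> matches Kitchen
  - product 4 (Monitor): category_id=NULL, no match -> dropped
  - product 5 (Notebook): category_id=2 -> matches Electronics
So 1 of 5 rows is dropped.

SQL:
SELECT a.name, b.name AS category
FROM products a
INNER JOIN categories b ON a.category_id = b.id

Result:
name     | category   
---------+------------
Keyboard | Electronics
Webcam   | Electronics
Charger  | Kitchen    
Notebook | Electronics


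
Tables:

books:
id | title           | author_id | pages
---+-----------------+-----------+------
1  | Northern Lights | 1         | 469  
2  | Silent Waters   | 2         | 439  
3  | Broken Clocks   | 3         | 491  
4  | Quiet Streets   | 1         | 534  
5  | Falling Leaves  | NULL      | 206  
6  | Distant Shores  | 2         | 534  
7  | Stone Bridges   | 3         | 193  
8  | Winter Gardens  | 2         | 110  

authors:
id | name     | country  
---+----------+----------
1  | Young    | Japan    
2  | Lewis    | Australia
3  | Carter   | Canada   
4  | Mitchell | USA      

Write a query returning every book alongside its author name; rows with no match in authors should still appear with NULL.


LEFT JOIN keeps every row from books (the left table); where author_id has no match in authors, the author columns become NULL. Walk through each book:
  - book 1 (Northern Lights): author_id=1 -> matches Young
  - book 2 (Silent Waters): author_id=2 -> matches Lewis
  - book 3 (Broken Clocks): author_id=3 -> matches Carter
  - book 4 (Quiet Streets): author_id=1 -> matches Young
  - book 5 (Falling Leaves): author_id=NULL, no match -> kept with NULL
  - book 6 (Distant Shores): author_id=2 -> matches Lewis
  - book 7 (Stone Bridges): author_id=3 -> matches Carter
  - book 8 (Winter Gardens): author_id=2 -> matches Lewis
All 8 rows appear; 1 has NULL author.

SQL:
SELECT a.title, b.name AS author
FROM books a
LEFT JOIN authors b ON a.author_id = b.id

Result:
title           | author
----------------+-------
Northern Lights | Young 
Silent Waters   | Lewis 
Broken Clocks   | Carter
Quiet Streets   | Young 
Falling Leaves  | NULL  
Distant Shores  | Lewis 
Stone Bridges   | Carter
Winter Gardens  | Lewis 


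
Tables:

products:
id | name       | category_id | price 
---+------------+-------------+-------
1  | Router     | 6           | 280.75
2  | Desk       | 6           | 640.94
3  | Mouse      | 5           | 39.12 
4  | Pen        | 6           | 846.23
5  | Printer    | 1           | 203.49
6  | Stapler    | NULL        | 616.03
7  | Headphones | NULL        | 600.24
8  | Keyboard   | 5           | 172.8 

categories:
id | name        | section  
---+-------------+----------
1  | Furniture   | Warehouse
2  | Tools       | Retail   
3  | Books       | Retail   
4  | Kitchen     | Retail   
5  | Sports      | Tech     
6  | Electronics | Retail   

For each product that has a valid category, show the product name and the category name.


INNER JOIN keeps only products rows whose category_id matches an id in categories. Walk through each product:
  - product 1 (Router): category_id=6 -> matches Electronics
  - product 2 (Desk): category_id=6 -> matches Electronics
  - product 3 (Mouse): category_id=5 -> matches Sports
  - product 4 (Pen): category_id=6 -> matches Electronics
  - product 5 (Printer): category_id=1 -> matches Furniture
  - product 6 (Stapler): category_id=NULL, no match -> dropped
  - product 7 (Headphones): category_id=NULL, no match -> dropped
  - product 8 (Keyboard): category_id=5 -> matches Sports
So 2 of 8 rows are dropped.

SQL:
SELECT a.name, b.name AS category
FROM products a
INNER JOIN categories b ON a.category_id = b.id

Result:
name     | category   
---------+------------
Router   | Electronics
Desk     | Electronics
Mouse    | Sports     
Pen      | Electronics
Printer  | Furniture  
Keyboard | Sports     


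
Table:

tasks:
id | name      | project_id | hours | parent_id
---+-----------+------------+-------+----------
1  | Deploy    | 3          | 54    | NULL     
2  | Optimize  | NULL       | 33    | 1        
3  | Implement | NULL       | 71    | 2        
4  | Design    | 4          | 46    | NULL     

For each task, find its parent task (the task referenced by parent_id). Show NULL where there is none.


This is a self-join: tasks is joined to a second copy of itself, matching each row's parent_id to another row's id. Use LEFT JOIN so rows with parent_id=NULL are kept.
  - task 1 (Deploy): parent_id=NULL -> NULL
  - task 2 (Optimize): parent_id=1 -> Deploy
  - task 3 (Implement): parent_id=2 -> Optimize
  - task 4 (Design): parent_id=NULL -> NULL

SQL:
SELECT a.name AS item, b.name AS parent
FROM tasks a
LEFT JOIN tasks b ON a.parent_id = b.id

Result:
item      | parent  
----------+---------
Deploy    | NULL    
Optimize  | Deploy  
Implement | Optimize
Design    | NULL    


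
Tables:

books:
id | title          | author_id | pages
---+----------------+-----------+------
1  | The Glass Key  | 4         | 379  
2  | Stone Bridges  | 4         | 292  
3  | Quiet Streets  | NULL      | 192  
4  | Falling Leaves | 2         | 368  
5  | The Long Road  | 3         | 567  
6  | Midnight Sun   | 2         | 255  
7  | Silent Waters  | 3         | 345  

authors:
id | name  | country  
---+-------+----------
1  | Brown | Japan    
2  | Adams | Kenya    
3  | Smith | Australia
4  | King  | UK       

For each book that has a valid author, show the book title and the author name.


INNER JOIN keeps only books rows whose author_id matches an id in authors. Walk through each book:
  - book 1 (The Glass Key): author_id=4 -> matches King
  - book 2 (Stone Bridges): author_id=4 -> matches King
  - book 3 (Quiet Streets): author_id=NULL, no match -> dropped
  - book 4 (Falling Leaves): author_id=2 -> matches Adams
  - book 5 (The Long Road): author_id=3 -> matches Smith
  - book 6 (Midnight Sun): author_id=2 -> matches Adams
  - book 7 (Silent Waters): author_id=3 -> matches Smith
So 1 of 7 rows is dropped.

SQL:
SELECT a.title, b.name AS author
FROM books a
INNER JOIN authors b ON a.author_id = b.id

Result:
title          | author
---------------+-------
The Glass Key  | King  
Stone Bridges  | King  
Falling Leaves | Adams 
The Long Road  | Smith 
Midnight Sun   | Adams 
Silent Waters  | Smith 


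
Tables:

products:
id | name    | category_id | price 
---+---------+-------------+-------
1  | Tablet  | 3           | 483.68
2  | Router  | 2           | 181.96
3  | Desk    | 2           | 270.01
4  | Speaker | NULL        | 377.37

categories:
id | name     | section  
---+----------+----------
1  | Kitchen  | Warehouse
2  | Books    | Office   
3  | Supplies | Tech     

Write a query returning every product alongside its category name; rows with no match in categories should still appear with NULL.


LEFT JOIN keeps every row from products (the left table); where category_id has no match in categories, the category columns become NULL. Walk through each product:
  - product 1 (Tablet): category_id=3 -> matches Supplies
  - product 2 (Router): category_id=2 -> matches Books
  - product 3 (Desk): category_id=2 -> matches Books
  - product 4 (Speaker): category_id=NULL, no match -> kept with NULL
All 4 rows appear; 1 has NULL category.

SQL:
SELECT a.name, b.name AS category
FROM products a
LEFT JOIN categories b ON a.category_id = b.id

Result:
name    | category
--------+---------
Tablet  | Supplies
Router  | Books   
Desk    | Books   
Speaker | NULL    


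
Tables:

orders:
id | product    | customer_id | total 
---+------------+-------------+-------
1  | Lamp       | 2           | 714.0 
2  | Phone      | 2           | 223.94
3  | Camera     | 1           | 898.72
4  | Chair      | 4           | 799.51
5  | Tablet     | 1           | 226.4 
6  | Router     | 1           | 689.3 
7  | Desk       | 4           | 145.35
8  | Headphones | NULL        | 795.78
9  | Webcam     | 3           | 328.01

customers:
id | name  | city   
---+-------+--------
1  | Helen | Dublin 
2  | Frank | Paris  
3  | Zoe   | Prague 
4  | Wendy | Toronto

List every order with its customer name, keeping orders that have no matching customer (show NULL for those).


LEFT JOIN keeps every row from orders (the left table); where customer_id has no match in customers, the customer columns become NULL. Walk through each order:
  - order 1 (Lamp): customer_id=2 -> matches Frank
  - order 2 (Phone): customer_id=2 -> matches Frank
  - order 3 (Camera): customer_id=1 -> matches Helen
  - order 4 (Chair): customer_id=4 -> matches Wendy
  - order 5 (Tablet): customer_id=1 -> matches Helen
  - order 6 (Router): customer_id=1 -> matches Helen
  - order 7 (Desk): customer_id=4 -> matches Wendy
  - order 8 (Headphones): customer_id=NULL, no match -> kept with NULL
  - order 9 (Webcam): customer_id=3 -> matches Zoe
All 9 rows appear; 1 has NULL customer.

SQL:
SELECT a.product, b.name AS customer
FROM orders a
LEFT JOIN customers b ON a.customer_id = b.id

Result:
product    | customer
-----------+---------
Lamp       | Frank   
Phone      | Frank   
Camera     | Helen   
Chair      | Wendy   
Tablet     | Helen   
Router     | Helen   
Desk       | Wendy   
Headphones | NULL    
Webcam     | Zoe     


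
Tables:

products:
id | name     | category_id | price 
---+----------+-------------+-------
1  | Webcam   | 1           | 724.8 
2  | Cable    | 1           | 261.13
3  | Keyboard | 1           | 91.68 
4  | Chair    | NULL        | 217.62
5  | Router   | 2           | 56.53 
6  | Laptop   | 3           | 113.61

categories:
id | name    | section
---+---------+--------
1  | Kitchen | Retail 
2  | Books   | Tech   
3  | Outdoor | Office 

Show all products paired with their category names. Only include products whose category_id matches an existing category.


INNER JOIN keeps only products rows whose category_id matches an id in categories. Walk through each product:
  - product 1 (Webcam): category_id=1 -> matches Kitchen
  - product 2 (Cable): category_id=1 -> matches Kitchen
  - product 3 (Keyboard): category_id=1 -> matches Kitchen
  - product 4 (Chair): category_id=NULL, no match -> dropped
  - product 5 (Router): category_id=2 -> matches Books
  - product 6 (Laptop): category_id=3 -> matches Outdoor
So 1 of 6 rows is dropped.

SQL:
SELECT a.name, b.name AS category
FROM products a
INNER JOIN categories b ON a.category_id = b.id

Result:
name     | category
---------+---------
Webcam   | Kitchen 
Cable    | Kitchen 
Keyboard | Kitchen 
Router   | Books   
Laptop   | Outdoor 


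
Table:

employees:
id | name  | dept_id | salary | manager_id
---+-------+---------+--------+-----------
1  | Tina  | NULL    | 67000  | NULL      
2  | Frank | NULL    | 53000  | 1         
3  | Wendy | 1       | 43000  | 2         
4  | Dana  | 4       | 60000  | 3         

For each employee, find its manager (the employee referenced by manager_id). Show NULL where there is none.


This is a self-join: employees is joined to a second copy of itself, matching each row's manager_id to another row's id. Use LEFT JOIN so rows with manager_id=NULL are kept.
  - employee 1 (Tina): manager_id=NULL -> NULL
  - employee 2 (Frank): manager_id=1 -> Tina
  - employee 3 (Wendy): manager_id=2 -> Frank
  - employee 4 (Dana): manager_id=3 -> Wendy

SQL:
SELECT a.name AS item, b.name AS manager
FROM employees a
LEFT JOIN employees b ON a.manager_id = b.id

Result:
item  | manager
------+--------
Tina  | NULL   
Frank | Tina   
Wendy | Frank  
Dana  | Wendy  


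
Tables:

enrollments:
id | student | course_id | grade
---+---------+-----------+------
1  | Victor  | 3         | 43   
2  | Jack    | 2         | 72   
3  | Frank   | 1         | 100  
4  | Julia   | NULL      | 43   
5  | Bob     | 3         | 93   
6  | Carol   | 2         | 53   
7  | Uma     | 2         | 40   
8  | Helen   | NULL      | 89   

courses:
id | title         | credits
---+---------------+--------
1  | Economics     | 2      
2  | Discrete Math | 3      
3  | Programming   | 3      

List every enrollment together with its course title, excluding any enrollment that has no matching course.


INNER JOIN keeps only enrollments rows whose course_id matches an id in courses. Walk through each enrollment:
  - enrollment 1 (Victor): course_id=3 -> matches Programming
  - enrollment 2 (Jack): course_id=2 -> matches Discrete Math
  - enrollment 3 (Frank): course_id=1 -> matches Economics
  - enrollment 4 (Julia): course_id=NULL, no match -> dropped
  - enrollment 5 (Bob): course_id=3 -> matches Programming
  - enrollment 6 (Carol): course_id=2 -> matches Discrete Math
  - enrollment 7 (Uma): course_id=2 -> matches Discrete Math
  - enrollment 8 (Helen): course_id=NULL, no match -> dropped
So 2 of 8 rows are dropped.

SQL:
SELECT a.student, b.title AS course
FROM enrollments a
INNER JOIN courses b ON a.course_id = b.id

Result:
student | course       
--------+--------------
Victor  | Programming  
Jack    | Discrete Math
Frank   | Economics    
Bob     | Programming  
Carol   | Discrete Math
Uma     | Discrete Math


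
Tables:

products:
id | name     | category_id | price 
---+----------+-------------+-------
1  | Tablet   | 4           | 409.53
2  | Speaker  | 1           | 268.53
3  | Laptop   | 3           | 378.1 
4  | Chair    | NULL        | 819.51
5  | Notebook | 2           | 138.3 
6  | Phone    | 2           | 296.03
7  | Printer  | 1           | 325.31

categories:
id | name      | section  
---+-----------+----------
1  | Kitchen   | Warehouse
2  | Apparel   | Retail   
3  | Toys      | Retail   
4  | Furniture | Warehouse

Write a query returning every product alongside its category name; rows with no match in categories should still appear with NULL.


LEFT JOIN keeps every row from products (the left table); where category_id has no match in categories, the category columns become NULL. Walk through each product:
  - product 1 (Tablet): category_id=4 -> matches Furniture
  - product 2 (Speaker): category_id=1 -> matches Kitchen
  - product 3 (Laptop): category_id=3 -> matches Toys
  - product 4 (Chair): category_id=NULL, no match -> kept with NULL
  - product 5 (Notebook): category_id=2 -> matches Apparel
  - product 6 (Phone): category_id=2 -> matches Apparel
  - product 7 (Printer): category_id=1 -> matches Kitchen
All 7 rows appear; 1 has NULL category.

SQL:
SELECT a.name, b.name AS category
FROM products a
LEFT JOIN categories b ON a.category_id = b.id

Result:
name     | category 
---------+----------
Tablet   | Furniture
Speaker  | Kitchen  
Laptop   | Toys     
Chair    | NULL     
Notebook | Apparel  
Phone    | Apparel  
Printer  | Kitchen  


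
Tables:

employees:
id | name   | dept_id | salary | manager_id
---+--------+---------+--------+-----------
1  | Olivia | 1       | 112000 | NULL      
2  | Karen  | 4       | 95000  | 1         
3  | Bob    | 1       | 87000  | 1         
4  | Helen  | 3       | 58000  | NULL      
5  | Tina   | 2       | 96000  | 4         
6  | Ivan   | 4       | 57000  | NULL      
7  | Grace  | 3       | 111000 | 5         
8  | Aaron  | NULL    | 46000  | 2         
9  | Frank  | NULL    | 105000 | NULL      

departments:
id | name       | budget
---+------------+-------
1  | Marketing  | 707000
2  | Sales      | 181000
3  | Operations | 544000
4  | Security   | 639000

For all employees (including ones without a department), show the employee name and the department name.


LEFT JOIN keeps every row from employees (the left table); where dept_id has no match in departments, the department columns become NULL. Walk through each employee:
  - employee 1 (Olivia): dept_id=1 -> matches Marketing
  - employee 2 (Karen): dept_id=4 -> matches Security
  - employee 3 (Bob): dept_id=1 -> matches Marketing
  - employee 4 (Helen): dept_id=3 -> matches Operations
  - employee 5 (Tina): dept_id=2 -> matches Sales
  - employee 6 (Ivan): dept_id=4 -> matches Security
  - employee 7 (Grace): dept_id=3 -> matches Operations
  - employee 8 (Aaron): dept_id=NULL, no match -> kept with NULL
  - employee 9 (Frank): dept_id=NULL, no match -> kept with NULL
All 9 rows appear; 2 have NULL department.

SQL:
SELECT a.name, b.name AS department
FROM employees a
LEFT JOIN departments b ON a.dept_id = b.id

Result:
name   | department
-------+-----------
Olivia | Marketing 
Karen  | Security  
Bob    | Marketing 
Helen  | Operations
Tina   | Sales     
Ivan   | Security  
Grace  | Operations
Aaron  | NULL      
Frank  | NULL      


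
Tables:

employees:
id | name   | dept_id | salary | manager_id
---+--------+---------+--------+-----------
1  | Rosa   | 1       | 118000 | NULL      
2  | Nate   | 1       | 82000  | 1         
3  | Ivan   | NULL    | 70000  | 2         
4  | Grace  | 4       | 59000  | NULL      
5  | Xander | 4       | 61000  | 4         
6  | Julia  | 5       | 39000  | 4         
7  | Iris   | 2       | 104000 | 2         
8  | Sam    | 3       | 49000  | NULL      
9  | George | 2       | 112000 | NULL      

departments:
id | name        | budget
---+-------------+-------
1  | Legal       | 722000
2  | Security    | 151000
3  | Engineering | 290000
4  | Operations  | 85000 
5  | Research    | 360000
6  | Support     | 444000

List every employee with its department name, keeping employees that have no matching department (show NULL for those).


LEFT JOIN keeps every row from employees (the left table); where dept_id has no match in departments, the department columns become NULL. Walk through each employee:
  - employee 1 (Rosa): dept_id=1 -> matches Legal
  - employee 2 (Nate): dept_id=1 -> matches Legal
  - employee 3 (Ivan): dept_id=NULL, no match -> kept with NULL
  - employee 4 (Grace): dept_id=4 -> matches Operations
  - employee 5 (Xander): dept_id=4 -> matches Operations
  - employee 6 (Julia): dept_id=5 -> matches Research
  - employee 7 (Iris): dept_id=2 -> matches Security
  - employee 8 (Sam): dept_id=3 -> matches Engineering
  - employee 9 (George): dept_id=2 -> matches Security
All 9 rows appear; 1 has NULL department.

SQL:
SELECT a.name, b.name AS department
FROM employees a
LEFT JOIN departments b ON a.dept_id = b.id

Result:
name   | department 
-------+------------
Rosa   | Legal      
Nate   | Legal      
Ivan   | NULL       
Grace  | Operations 
Xander | Operations 
Julia  | Research   
Iris   | Security   
Sam    | Engineering
George | Security   


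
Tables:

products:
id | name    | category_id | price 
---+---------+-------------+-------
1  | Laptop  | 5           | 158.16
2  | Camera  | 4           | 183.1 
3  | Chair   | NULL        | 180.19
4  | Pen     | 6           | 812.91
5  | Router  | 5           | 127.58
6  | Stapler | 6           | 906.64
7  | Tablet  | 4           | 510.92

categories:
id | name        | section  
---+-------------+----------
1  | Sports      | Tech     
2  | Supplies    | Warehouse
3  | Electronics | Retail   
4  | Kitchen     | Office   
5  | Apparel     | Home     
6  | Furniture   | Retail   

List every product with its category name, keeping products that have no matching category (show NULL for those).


LEFT JOIN keeps every row from products (the left table); where category_id has no match in categories, the category columns become NULL. Walk through each product:
  - product 1 (Laptop): category_id=5 -> matches Apparel
  - product 2 (Camera): category_id=4 -> matches Kitchen
  - product 3 (Chair): category_id=NULL, no match -> kept with NULL
  - product 4 (Pen): category_id=6 -> matches Furniture
  - product 5 (Router): category_id=5 -> matches Apparel
  - product 6 (Stapler): category_id=6 -> matches Furniture
  - product 7 (Tablet): category_id=4 -> matches Kitchen
All 7 rows appear; 1 has NULL category.

SQL:
SELECT a.name, b.name AS category
FROM products a
LEFT JOIN categories b ON a.category_id = b.id

Result:
name    | category 
--------+----------
Laptop  | Apparel  
Camera  | Kitchen  
Chair   | NULL     
Pen     | Furniture
Router  | Apparel  
Stapler | Furniture
Tablet  | Kitchen  


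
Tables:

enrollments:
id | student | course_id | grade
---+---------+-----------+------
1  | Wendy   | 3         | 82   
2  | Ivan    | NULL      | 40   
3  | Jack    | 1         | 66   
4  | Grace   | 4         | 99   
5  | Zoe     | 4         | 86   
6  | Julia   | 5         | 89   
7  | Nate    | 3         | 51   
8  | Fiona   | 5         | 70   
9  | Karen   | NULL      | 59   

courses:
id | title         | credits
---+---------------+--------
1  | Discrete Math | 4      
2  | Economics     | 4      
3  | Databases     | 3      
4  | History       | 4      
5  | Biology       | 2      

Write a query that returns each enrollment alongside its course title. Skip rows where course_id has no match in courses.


INNER JOIN keeps only enrollments rows whose course_id matches an id in courses. Walk through each enrollment:
  - enrollment 1 (Wendy): course_id=3 -> matches Databases
  - enrollment 2 (Ivan): course_id=NULL, no match -> dropped
  - enrollment 3 (Jack): course_id=1 -> matches Discrete Math
  - enrollment 4 (Grace): course_id=4 -> matches History
  - enrollment 5 (Zoe): course_id=4 -> matches History
  - enrollment 6 (Julia): course_id=5 -> matches Biology
  - enrollment 7 (Nate): course_id=3 -> matches Databases
  - enrollment 8 (Fiona): course_id=5 -> matches Biology
  - enrollment 9 (Karen): course_id=NULL, no match -> dropped
So 2 of 9 rows are dropped.

SQL:
SELECT a.student, b.title AS course
FROM enrollments a
INNER JOIN courses b ON a.course_id = b.id

Result:
student | course       
--------+--------------
Wendy   | Databases    
Jack    | Discrete Math
Grace   | History      
Zoe     | History      
Julia   | Biology      
Nate    | Databases    
Fiona   | Biology      


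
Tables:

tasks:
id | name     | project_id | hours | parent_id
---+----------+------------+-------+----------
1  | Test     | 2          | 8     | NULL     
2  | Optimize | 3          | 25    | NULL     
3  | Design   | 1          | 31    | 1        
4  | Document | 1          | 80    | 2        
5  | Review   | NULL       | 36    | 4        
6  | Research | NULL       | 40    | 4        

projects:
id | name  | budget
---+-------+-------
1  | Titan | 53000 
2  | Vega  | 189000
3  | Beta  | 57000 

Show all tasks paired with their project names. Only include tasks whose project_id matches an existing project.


INNER JOIN keeps only tasks rows whose project_id matches an id in projects. Walk through each task:
  - task 1 (Test): project_id=2 -> matches Vega
  - task 2 (Optimize): project_id=3 -> matches Beta
  - task 3 (Design): project_id=1 -> matches Titan
  - task 4 (Document): project_id=1 -> matches Titan
  - task 5 (Review): project_id=NULL, no match -> dropped
  - task 6 (Research): project_id=NULL, no match -> dropped
So 2 of 6 rows are dropped.

SQL:
SELECT a.name, b.name AS project
FROM tasks a
INNER JOIN projects b ON a.project_id = b.id

Result:
name     | project
---------+--------
Test     | Vega   
Optimize | Beta   
Design   | Titan  
Document | Titan  


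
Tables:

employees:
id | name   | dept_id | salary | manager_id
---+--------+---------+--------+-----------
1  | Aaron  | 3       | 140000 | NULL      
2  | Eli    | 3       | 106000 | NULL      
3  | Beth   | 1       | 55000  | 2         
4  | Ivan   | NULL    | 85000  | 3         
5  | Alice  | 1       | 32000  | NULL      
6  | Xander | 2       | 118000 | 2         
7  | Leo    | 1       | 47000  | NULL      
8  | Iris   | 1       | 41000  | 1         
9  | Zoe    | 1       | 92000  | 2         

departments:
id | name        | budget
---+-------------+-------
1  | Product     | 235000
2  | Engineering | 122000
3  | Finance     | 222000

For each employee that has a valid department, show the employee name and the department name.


INNER JOIN keeps only employees rows whose dept_id matches an id in departments. Walk through each employee:
  - employee 1 (Aaron): dept_id=3 -> matches Finance
  - employee 2 (Eli): dept_id=3 -> matches Finance
  - employee 3 (Beth): dept_id=1 -> matches Product
  - employee 4 (Ivan): dept_id=NULL, no match -> dropped
  - employee 5 (Alice): dept_id=1 -> matches Product
  - employee 6 (Xander): dept_id=2 -> matches Engineering
  - employee 7 (Leo): dept_id=1 -> matches Product
  - employee 8 (Iris): dept_id=1 -> matches Product
  - employee 9 (Zoe): dept_id=1 -> matches Product
So 1 of 9 rows is dropped.

SQL:
SELECT a.name, b.name AS department
FROM employees a
INNER JOIN departments b ON a.dept_id = b.id

Result:
name   | department 
-------+------------
Aaron  | Finance    
Eli    | Finance    
Beth   | Product    
Alice  | Product    
Xander | Engineering
Leo    | Product    
Iris   | Product    
Zoe    | Product    


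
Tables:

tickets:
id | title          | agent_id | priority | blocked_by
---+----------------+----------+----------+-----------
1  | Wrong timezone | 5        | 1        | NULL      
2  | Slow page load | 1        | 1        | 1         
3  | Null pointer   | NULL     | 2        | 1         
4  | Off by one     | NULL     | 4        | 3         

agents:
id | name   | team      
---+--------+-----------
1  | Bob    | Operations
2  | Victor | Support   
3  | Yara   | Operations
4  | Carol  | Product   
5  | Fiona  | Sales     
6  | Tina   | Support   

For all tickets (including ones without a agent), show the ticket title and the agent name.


LEFT JOIN keeps every row from tickets (the left table); where agent_id has no match in agents, the agent columns become NULL. Walk through each ticket:
  - ticket 1 (Wrong timezone): agent_id=5 -> matches Fiona
  - ticket 2 (Slow page load): agent_id=1 -> matches Bob
  - ticket 3 (Null pointer): agent_id=NULL, no match -> kept with NULL
  - ticket 4 (Off by one): agent_id=NULL, no match -> kept with NULL
All 4 rows appear; 2 have NULL agent.

SQL:
SELECT a.title, b.name AS agent
FROM tickets a
LEFT JOIN agents b ON a.agent_id = b.id

Result:
title          | agent
---------------+------
Wrong timezone | Fiona
Slow page load | Bob  
Null pointer   | NULL 
Off by one     | NULL 


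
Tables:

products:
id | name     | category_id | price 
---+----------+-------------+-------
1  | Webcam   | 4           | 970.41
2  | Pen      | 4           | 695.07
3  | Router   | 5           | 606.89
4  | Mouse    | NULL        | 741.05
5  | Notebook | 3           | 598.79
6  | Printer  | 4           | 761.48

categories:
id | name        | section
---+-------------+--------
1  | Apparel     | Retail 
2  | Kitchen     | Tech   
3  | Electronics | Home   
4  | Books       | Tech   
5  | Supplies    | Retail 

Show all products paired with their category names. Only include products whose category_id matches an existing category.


INNER JOIN keeps only products rows whose category_id matches an id in categories. Walk through each product:
  - product 1 (Webcam): category_id=4 -> matches Books
  - product 2 (Pen): category_id=4 -> matches Books
  - product 3 (Router): category_id=5 -> matches Supplies
  - product 4 (Mouse): category_id=NULL, no match -> dropped
  - product 5 (Notebook): category_id=3 -> matches Electronics
  - product 6 (Printer): category_id=4 -> matches Books
So 1 of 6 rows is dropped.

SQL:
SELECT a.name, b.name AS category
FROM products a
INNER JOIN categories b ON a.category_id = b.id

Result:
name     | category   
---------+------------
Webcam   | Books      
Pen      | Books      
Router   | Supplies   
Notebook | Electronics
Printer  | Books      


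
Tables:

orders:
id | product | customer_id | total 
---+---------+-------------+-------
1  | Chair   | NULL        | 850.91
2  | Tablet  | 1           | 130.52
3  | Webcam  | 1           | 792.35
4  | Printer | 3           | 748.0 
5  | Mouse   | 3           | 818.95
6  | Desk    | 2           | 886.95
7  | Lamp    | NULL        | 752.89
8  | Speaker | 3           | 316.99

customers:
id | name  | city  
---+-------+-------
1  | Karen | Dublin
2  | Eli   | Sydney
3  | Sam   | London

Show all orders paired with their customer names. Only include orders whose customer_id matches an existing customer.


INNER JOIN keeps only orders rows whose customer_id matches an id in customers. Walk through each order:
  - order 1 (Chair): customer_id=NULL, no match -> dropped
  - order 2 (Tablet): customer_id=1 -> matches Karen
  - order 3 (Webcam): customer_id=1 -> matches Karen
  - order 4 (Printer): customer_id=3 -> matches Sam
  - order 5 (Mouse): customer_id=3 -> matches Sam
  - order 6 (Desk): customer_id=2 -> matches Eli
  - order 7 (Lamp): customer_id=NULL, no match -> dropped
  - order 8 (Speaker): customer_id=3 -> matches Sam
So 2 of 8 rows are dropped.

SQL:
SELECT a.product, b.name AS customer
FROM orders a
INNER JOIN customers b ON a.customer_id = b.id

Result:
product | customer
--------+---------
Tablet  | Karen   
Webcam  | Karen   
Printer | Sam     
Mouse   | Sam     
Desk    | Eli     
Speaker | Sam     
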